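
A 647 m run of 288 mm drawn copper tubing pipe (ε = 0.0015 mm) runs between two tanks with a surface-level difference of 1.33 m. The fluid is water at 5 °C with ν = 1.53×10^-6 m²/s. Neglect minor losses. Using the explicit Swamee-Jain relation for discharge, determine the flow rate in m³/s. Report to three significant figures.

Q ≈ 0.0548 m³/s

Swamee-Jain (Type II): Q = -0.965·√(gD⁵h_f/L)·ln[ε/(3.7D) + √(3.17ν²L/(gD³h_f))]
√(gD⁵h_f/L) = √(9.81·0.288⁵·1.33/647) = 0.006321
ε/(3.7D) = 1.41×10^-6; √(3.17ν²L/(gD³h_f)) = 1.24×10^-4
Q = -0.965·0.006321·ln(1.255×10^-4) = 0.05479 m³/s
Check: V = 0.841 m/s, Re = 1.58×10^5, f = 0.01631, h_f = 1.32 m ≈ 1.33 m ✓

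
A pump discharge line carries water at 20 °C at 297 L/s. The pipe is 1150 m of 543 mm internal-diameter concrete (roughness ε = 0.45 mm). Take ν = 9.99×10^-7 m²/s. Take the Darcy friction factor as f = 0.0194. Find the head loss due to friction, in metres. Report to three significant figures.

V = 4Q/(πD²) = 4·0.297/(π·0.543²) = 1.283 m/s
h_f = f(L/D)V²/(2g) = 0.01940·(1150/0.543)·1.283²/(2·9.81) = 3.445 m

h_f ≈ 3.44 m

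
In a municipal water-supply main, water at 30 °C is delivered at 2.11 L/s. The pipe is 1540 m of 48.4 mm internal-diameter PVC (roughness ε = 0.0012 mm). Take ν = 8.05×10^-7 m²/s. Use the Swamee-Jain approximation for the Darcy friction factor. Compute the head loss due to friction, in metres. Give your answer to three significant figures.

V = 4Q/(πD²) = 4·0.00211/(π·0.0484²) = 1.147 m/s
Re = VD/ν = 1.147·0.0484/8.05×10^-7 = 6.90×10^4 → turbulent
ε/D = 0.0012/48.4 = 2.48×10^-5
Swamee-Jain: f = 0.01946
h_f = f(L/D)V²/(2g) = 0.01946·(1540/0.0484)·1.147²/(2·9.81) = 41.50 m

h_f ≈ 41.5 m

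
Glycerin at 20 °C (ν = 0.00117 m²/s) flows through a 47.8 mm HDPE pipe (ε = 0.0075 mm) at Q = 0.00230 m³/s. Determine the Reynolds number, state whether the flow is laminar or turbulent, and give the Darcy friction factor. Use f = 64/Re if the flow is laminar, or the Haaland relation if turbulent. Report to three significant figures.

V = 4Q/(πD²) = 1.282 m/s
Re = VD/ν = 1.282·0.0478/0.00117 = 52.4
Re < 2300 → laminar → f = 64/Re = 1.222

Re ≈ 52.4; laminar; f = 64/Re ≈ 1.22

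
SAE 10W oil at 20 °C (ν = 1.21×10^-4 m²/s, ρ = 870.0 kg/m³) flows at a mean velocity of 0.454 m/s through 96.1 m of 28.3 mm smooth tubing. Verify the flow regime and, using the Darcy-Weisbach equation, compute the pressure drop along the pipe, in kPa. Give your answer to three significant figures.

Re = VD/ν = 0.454·0.02830/1.21×10^-4 = 106 → laminar (Re < 2300)
f = 64/Re = 0.6027
h_f = f(L/D)V²/(2g) = 0.6027·(96.1/0.02830)·0.454²/(2·9.81) = 21.50 m
Δp = ρg·h_f = 870.0·9.81·21.50 = 183.5 kPa

Δp ≈ 184 kPa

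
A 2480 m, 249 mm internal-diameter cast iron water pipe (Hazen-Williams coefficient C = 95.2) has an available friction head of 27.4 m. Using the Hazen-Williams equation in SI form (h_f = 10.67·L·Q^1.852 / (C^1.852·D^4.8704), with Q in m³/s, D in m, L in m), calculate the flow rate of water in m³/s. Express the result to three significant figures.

Q ≈ 0.0601 m³/s

Rearranging: Q = [h_f·C^1.852·D^4.8704 / (10.67·L)]^(1/1.852)
Q = [27.4·95.2^1.852·0.249^4.8704 / (10.67·2480)]^0.540 = 0.06013 m³/s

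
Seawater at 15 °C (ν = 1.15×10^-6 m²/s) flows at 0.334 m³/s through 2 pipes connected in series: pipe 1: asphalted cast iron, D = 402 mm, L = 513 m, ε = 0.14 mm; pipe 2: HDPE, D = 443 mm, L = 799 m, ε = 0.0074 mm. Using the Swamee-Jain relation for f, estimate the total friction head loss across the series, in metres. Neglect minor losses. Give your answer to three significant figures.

H ≈ 12.6 m

Pipe 1: V = 2.632 m/s, Re = 9.20×10^5, ε/D = 3.48×10^-4, f = 0.01623, h_1 = f(L/D)V²/2g = 7.308 m
Pipe 2: V = 2.167 m/s, Re = 8.35×10^5, ε/D = 1.67×10^-5, f = 0.01233, h_2 = f(L/D)V²/2g = 5.322 m
Series → Q common, losses add: H = Σh = 12.63 m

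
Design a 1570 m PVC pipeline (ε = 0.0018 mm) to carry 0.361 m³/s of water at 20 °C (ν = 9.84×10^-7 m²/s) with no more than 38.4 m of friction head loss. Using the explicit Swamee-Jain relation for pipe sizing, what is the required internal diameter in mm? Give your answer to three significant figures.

Swamee-Jain (Type III): D = 0.66·[ε^1.25·(LQ²/(gh_f))^4.75 + ν·Q^9.4·(L/(gh_f))^5.2]^0.04
LQ²/(gh_f) = 0.5431; L/(gh_f) = 4.168
Term 1 = ε^1.25·(…)^4.75 = 3.63×10^-9; Term 2 = ν·Q^9.4·(…)^5.2 = 1.14×10^-7
D = 0.66·(3.63×10^-9 + 1.14×10^-7)^0.04 = 0.3486 m = 349 mm
Check: V = 3.78 m/s, Re = 1.34×10^6, f = 0.01121, h_f = 36.8 m ≈ 38.4 m ✓

D ≈ 349 mm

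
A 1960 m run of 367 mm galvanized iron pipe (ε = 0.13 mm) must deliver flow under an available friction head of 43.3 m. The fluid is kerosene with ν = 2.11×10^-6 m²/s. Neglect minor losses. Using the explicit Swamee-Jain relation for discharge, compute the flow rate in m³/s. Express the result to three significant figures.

Swamee-Jain (Type II): Q = -0.965·√(gD⁵h_f/L)·ln[ε/(3.7D) + √(3.17ν²L/(gD³h_f))]
√(gD⁵h_f/L) = √(9.81·0.367⁵·43.3/1960) = 0.03799
ε/(3.7D) = 9.57×10^-5; √(3.17ν²L/(gD³h_f)) = 3.63×10^-5
Q = -0.965·0.03799·ln(1.320×10^-4) = 0.3274 m³/s
Check: V = 3.10 m/s, Re = 5.38×10^5, f = 0.01671, h_f = 43.6 m ≈ 43.3 m ✓

Q ≈ 0.327 m³/s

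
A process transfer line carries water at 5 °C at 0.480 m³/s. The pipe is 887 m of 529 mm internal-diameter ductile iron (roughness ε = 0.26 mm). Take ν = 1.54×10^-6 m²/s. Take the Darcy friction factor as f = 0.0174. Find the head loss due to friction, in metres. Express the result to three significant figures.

h_f ≈ 7.09 m

V = 4Q/(πD²) = 4·0.480/(π·0.529²) = 2.184 m/s
h_f = f(L/D)V²/(2g) = 0.01740·(887/0.529)·2.184²/(2·9.81) = 7.092 m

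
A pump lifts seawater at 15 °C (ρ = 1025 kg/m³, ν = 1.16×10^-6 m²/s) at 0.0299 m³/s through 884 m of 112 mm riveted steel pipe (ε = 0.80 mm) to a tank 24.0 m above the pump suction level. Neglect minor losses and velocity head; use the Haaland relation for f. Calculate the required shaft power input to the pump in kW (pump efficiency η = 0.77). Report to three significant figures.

P_shaft ≈ 58.9 kW

V = 4Q/(πD²) = 3.035 m/s; Re = 2.93×10^5; ε/D = 0.00714; f = 0.03424
h_f = f(L/D)V²/2g = 126.9 m
Total head H = z + h_f = 24.0 + 126.9 = 150.9 m
P_hyd = ρgQH = 1025·9.81·0.0299·150.9 = 45.36 kW
P_shaft = P_hyd/η = 45.36/0.77 = 58.90 kW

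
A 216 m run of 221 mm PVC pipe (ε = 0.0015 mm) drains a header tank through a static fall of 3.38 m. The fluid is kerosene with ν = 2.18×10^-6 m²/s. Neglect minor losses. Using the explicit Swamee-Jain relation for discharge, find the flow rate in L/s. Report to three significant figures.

Swamee-Jain (Type II): Q = -0.965·√(gD⁵h_f/L)·ln[ε/(3.7D) + √(3.17ν²L/(gD³h_f))]
√(gD⁵h_f/L) = √(9.81·0.221⁵·3.38/216) = 0.008996
ε/(3.7D) = 1.83×10^-6; √(3.17ν²L/(gD³h_f)) = 9.54×10^-5
Q = -0.965·0.008996·ln(9.719×10^-5) = 0.08020 m³/s
Check: V = 2.09 m/s, Re = 2.12×10^5, f = 0.01542, h_f = 3.36 m ≈ 3.38 m ✓

Q ≈ 80.2 L/s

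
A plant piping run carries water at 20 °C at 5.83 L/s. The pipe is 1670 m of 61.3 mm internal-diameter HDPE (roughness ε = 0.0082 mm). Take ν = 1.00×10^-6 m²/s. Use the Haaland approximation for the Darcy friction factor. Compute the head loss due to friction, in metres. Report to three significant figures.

h_f ≈ 96.5 m

V = 4Q/(πD²) = 4·0.00583/(π·0.0613²) = 1.975 m/s
Re = VD/ν = 1.975·0.0613/1.00×10^-6 = 1.21×10^5 → turbulent
ε/D = 0.0082/61.3 = 1.34×10^-4
Haaland: f = 0.01781
h_f = f(L/D)V²/(2g) = 0.01781·(1670/0.0613)·1.975²/(2·9.81) = 96.50 m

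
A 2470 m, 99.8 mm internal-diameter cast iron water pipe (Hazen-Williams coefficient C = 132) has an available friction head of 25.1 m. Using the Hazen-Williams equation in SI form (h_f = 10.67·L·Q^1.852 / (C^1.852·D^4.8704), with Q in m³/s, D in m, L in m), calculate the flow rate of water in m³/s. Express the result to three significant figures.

Rearranging: Q = [h_f·C^1.852·D^4.8704 / (10.67·L)]^(1/1.852)
Q = [25.1·132^1.852·0.0998^4.8704 / (10.67·2470)]^0.540 = 0.007197 m³/s

Q ≈ 0.00720 m³/s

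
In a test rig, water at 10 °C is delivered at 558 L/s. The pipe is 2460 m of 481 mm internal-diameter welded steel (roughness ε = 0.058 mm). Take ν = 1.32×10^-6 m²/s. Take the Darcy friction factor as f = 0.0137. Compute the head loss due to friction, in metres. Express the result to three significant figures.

h_f ≈ 33.7 m

V = 4Q/(πD²) = 4·0.558/(π·0.481²) = 3.071 m/s
h_f = f(L/D)V²/(2g) = 0.01370·(2460/0.481)·3.071²/(2·9.81) = 33.68 m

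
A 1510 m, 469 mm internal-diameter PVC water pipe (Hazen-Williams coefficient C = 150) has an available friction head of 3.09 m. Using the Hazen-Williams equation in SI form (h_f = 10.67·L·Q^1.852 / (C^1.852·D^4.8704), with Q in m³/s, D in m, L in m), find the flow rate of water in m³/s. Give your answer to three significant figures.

Q ≈ 0.201 m³/s

Rearranging: Q = [h_f·C^1.852·D^4.8704 / (10.67·L)]^(1/1.852)
Q = [3.09·150^1.852·0.469^4.8704 / (10.67·1510)]^0.540 = 0.2015 m³/s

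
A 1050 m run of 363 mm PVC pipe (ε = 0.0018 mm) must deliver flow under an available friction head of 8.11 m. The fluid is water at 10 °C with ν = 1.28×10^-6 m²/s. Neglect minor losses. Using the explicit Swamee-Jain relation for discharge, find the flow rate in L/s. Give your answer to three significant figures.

Q ≈ 214 L/s

Swamee-Jain (Type II): Q = -0.965·√(gD⁵h_f/L)·ln[ε/(3.7D) + √(3.17ν²L/(gD³h_f))]
√(gD⁵h_f/L) = √(9.81·0.363⁵·8.11/1050) = 0.02185
ε/(3.7D) = 1.34×10^-6; √(3.17ν²L/(gD³h_f)) = 3.79×10^-5
Q = -0.965·0.02185·ln(3.920×10^-5) = 0.2140 m³/s
Check: V = 2.07 m/s, Re = 5.86×10^5, f = 0.01281, h_f = 8.08 m ≈ 8.11 m ✓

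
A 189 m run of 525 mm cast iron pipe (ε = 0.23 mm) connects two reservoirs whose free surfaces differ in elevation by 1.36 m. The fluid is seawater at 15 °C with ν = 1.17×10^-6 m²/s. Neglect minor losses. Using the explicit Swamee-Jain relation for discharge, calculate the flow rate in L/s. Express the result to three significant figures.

Swamee-Jain (Type II): Q = -0.965·√(gD⁵h_f/L)·ln[ε/(3.7D) + √(3.17ν²L/(gD³h_f))]
√(gD⁵h_f/L) = √(9.81·0.525⁵·1.36/189) = 0.05306
ε/(3.7D) = 1.18×10^-4; √(3.17ν²L/(gD³h_f)) = 2.06×10^-5
Q = -0.965·0.05306·ln(1.390×10^-4) = 0.4547 m³/s
Check: V = 2.10 m/s, Re = 9.43×10^5, f = 0.01690, h_f = 1.37 m ≈ 1.36 m ✓

Q ≈ 455 L/s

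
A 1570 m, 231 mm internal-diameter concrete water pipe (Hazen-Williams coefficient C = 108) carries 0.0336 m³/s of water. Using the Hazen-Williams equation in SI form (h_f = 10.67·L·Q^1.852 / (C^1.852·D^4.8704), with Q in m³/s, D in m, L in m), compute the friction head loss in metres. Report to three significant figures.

h_f ≈ 6.74 m

h_f = 10.67·1570·0.0336^1.852 / (108^1.852·0.231^4.8704) = 6.736 m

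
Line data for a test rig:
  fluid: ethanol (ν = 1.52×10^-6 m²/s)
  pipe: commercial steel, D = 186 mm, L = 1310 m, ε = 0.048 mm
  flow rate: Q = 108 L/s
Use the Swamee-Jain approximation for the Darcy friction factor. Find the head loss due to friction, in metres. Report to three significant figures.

V = 4Q/(πD²) = 4·0.108/(π·0.186²) = 3.975 m/s
Re = VD/ν = 3.975·0.186/1.52×10^-6 = 4.86×10^5 → turbulent
ε/D = 0.048/186 = 2.58×10^-4
Swamee-Jain: f = 0.01606
h_f = f(L/D)V²/(2g) = 0.01606·(1310/0.186)·3.975²/(2·9.81) = 91.09 m

h_f ≈ 91.1 m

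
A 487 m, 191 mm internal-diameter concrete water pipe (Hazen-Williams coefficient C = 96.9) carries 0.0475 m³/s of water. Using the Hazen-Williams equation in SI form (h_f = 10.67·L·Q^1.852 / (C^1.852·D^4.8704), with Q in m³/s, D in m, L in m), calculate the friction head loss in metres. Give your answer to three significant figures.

h_f = 10.67·487·0.0475^1.852 / (96.9^1.852·0.191^4.8704) = 12.24 m

h_f ≈ 12.2 m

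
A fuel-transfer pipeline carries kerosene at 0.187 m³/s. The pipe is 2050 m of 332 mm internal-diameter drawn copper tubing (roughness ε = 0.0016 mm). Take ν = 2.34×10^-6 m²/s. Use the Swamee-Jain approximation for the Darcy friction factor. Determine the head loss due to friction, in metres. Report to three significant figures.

V = 4Q/(πD²) = 4·0.187/(π·0.332²) = 2.160 m/s
Re = VD/ν = 2.160·0.332/2.34×10^-6 = 3.06×10^5 → turbulent
ε/D = 0.0016/332 = 4.82×10^-6
Swamee-Jain: f = 0.01437
h_f = f(L/D)V²/(2g) = 0.01437·(2050/0.332)·2.160²/(2·9.81) = 21.11 m

h_f ≈ 21.1 m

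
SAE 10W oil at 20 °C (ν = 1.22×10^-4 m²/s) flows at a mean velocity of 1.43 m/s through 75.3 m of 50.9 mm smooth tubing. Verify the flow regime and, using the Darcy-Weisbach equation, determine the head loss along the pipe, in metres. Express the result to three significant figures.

Re = VD/ν = 1.43·0.05090/1.22×10^-4 = 597 → laminar (Re < 2300)
f = 64/Re = 0.1073
h_f = f(L/D)V²/(2g) = 0.1073·(75.3/0.05090)·1.43²/(2·9.81) = 16.54 m

h_f ≈ 16.5 m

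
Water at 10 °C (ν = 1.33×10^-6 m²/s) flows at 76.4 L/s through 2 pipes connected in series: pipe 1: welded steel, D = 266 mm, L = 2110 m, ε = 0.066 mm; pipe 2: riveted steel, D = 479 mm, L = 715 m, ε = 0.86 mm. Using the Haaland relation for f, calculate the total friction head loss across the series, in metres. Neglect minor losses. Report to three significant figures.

H ≈ 13.0 m

Pipe 1: V = 1.375 m/s, Re = 2.75×10^5, ε/D = 2.48×10^-4, f = 0.01658, h_1 = f(L/D)V²/2g = 12.67 m
Pipe 2: V = 0.4240 m/s, Re = 1.53×10^5, ε/D = 0.00180, f = 0.02390, h_2 = f(L/D)V²/2g = 0.3268 m
Series → Q common, losses add: H = Σh = 12.99 m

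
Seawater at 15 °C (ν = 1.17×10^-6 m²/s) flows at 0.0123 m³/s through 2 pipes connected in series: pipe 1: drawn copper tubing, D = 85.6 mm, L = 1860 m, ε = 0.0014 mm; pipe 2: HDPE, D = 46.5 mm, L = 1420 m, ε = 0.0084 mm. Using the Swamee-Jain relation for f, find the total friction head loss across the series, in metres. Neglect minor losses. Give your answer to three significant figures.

H ≈ 1410 m

Pipe 1: V = 2.137 m/s, Re = 1.56×10^5, ε/D = 1.64×10^-5, f = 0.01643, h_1 = f(L/D)V²/2g = 83.14 m
Pipe 2: V = 7.243 m/s, Re = 2.88×10^5, ε/D = 1.81×10^-4, f = 0.01623, h_2 = f(L/D)V²/2g = 1325 m
Series → Q common, losses add: H = Σh = 1408 m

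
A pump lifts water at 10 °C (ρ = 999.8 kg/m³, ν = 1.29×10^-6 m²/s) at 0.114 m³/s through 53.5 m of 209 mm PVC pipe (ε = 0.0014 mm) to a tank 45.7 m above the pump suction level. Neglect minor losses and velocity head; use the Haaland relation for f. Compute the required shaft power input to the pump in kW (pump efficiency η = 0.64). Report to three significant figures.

V = 4Q/(πD²) = 3.323 m/s; Re = 5.38×10^5; ε/D = 6.70×10^-6; f = 0.01297
h_f = f(L/D)V²/2g = 1.869 m
Total head H = z + h_f = 45.7 + 1.869 = 47.57 m
P_hyd = ρgQH = 999.8·9.81·0.114·47.57 = 53.19 kW
P_shaft = P_hyd/η = 53.19/0.64 = 83.10 kW

P_shaft ≈ 83.1 kW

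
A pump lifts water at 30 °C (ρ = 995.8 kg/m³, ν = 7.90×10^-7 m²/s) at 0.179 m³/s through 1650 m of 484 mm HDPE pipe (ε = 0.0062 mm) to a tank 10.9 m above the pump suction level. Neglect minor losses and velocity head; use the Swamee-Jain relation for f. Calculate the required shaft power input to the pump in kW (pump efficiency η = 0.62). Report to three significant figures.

P_shaft ≈ 36.7 kW

V = 4Q/(πD²) = 0.9729 m/s; Re = 5.96×10^5; ε/D = 1.28×10^-5; f = 0.01292
h_f = f(L/D)V²/2g = 2.124 m
Total head H = z + h_f = 10.9 + 2.124 = 13.02 m
P_hyd = ρgQH = 995.8·9.81·0.179·13.02 = 22.77 kW
P_shaft = P_hyd/η = 22.77/0.62 = 36.73 kW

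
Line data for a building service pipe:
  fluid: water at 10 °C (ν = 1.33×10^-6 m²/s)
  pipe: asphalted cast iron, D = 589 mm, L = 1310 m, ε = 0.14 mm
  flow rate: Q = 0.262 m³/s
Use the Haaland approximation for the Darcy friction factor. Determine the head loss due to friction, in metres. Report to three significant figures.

h_f ≈ 1.66 m

V = 4Q/(πD²) = 4·0.262/(π·0.589²) = 0.9616 m/s
Re = VD/ν = 0.9616·0.589/1.33×10^-6 = 4.26×10^5 → turbulent
ε/D = 0.14/589 = 2.38×10^-4
Haaland: f = 0.01583
h_f = f(L/D)V²/(2g) = 0.01583·(1310/0.589)·0.9616²/(2·9.81) = 1.659 m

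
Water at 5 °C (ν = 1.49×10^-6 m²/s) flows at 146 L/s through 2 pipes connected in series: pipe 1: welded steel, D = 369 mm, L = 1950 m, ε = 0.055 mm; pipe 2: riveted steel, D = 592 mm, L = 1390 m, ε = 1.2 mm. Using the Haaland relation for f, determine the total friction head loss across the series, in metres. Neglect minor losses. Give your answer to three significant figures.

Pipe 1: V = 1.365 m/s, Re = 3.38×10^5, ε/D = 1.49×10^-4, f = 0.01543, h_1 = f(L/D)V²/2g = 7.744 m
Pipe 2: V = 0.5304 m/s, Re = 2.11×10^5, ε/D = 0.00203, f = 0.02429, h_2 = f(L/D)V²/2g = 0.8179 m
Series → Q common, losses add: H = Σh = 8.562 m

H ≈ 8.56 m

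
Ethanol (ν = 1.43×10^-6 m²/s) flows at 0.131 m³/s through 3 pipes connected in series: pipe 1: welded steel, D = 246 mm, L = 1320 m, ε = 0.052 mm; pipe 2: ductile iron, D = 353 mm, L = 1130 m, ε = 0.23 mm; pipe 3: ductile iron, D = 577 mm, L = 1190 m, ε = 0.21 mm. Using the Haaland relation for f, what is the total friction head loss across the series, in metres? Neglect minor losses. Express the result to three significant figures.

Pipe 1: V = 2.756 m/s, Re = 4.74×10^5, ε/D = 2.11×10^-4, f = 0.01546, h_1 = f(L/D)V²/2g = 32.12 m
Pipe 2: V = 1.339 m/s, Re = 3.30×10^5, ε/D = 6.52×10^-4, f = 0.01881, h_2 = f(L/D)V²/2g = 5.498 m
Pipe 3: V = 0.5010 m/s, Re = 2.02×10^5, ε/D = 3.64×10^-4, f = 0.01787, h_3 = f(L/D)V²/2g = 0.4714 m
Series → Q common, losses add: H = Σh = 38.09 m

H ≈ 38.1 m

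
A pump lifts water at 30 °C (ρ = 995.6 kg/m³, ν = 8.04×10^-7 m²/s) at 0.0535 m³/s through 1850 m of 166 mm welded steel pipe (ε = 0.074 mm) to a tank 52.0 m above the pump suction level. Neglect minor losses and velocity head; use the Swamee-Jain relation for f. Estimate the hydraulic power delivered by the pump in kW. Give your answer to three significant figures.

V = 4Q/(πD²) = 2.472 m/s; Re = 5.10×10^5; ε/D = 4.46×10^-4; f = 0.01741
h_f = f(L/D)V²/2g = 60.43 m
Total head H = z + h_f = 52.0 + 60.43 = 112.4 m
P_hyd = ρgQH = 995.6·9.81·0.0535·112.4 = 58.75 kW

P_hyd ≈ 58.7 kW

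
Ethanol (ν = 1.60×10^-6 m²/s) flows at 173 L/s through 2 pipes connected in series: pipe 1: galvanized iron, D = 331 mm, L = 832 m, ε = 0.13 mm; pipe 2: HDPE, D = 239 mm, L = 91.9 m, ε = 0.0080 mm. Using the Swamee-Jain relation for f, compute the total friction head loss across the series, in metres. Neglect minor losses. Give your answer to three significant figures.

Pipe 1: V = 2.010 m/s, Re = 4.16×10^5, ε/D = 3.93×10^-4, f = 0.01726, h_1 = f(L/D)V²/2g = 8.939 m
Pipe 2: V = 3.856 m/s, Re = 5.76×10^5, ε/D = 3.35×10^-5, f = 0.01332, h_2 = f(L/D)V²/2g = 3.883 m
Series → Q common, losses add: H = Σh = 12.82 m

H ≈ 12.8 m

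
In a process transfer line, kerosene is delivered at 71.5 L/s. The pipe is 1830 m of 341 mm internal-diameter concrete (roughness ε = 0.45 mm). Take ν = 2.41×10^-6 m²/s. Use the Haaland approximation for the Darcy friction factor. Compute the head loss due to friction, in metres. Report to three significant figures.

h_f ≈ 3.83 m

V = 4Q/(πD²) = 4·0.0715/(π·0.341²) = 0.7829 m/s
Re = VD/ν = 0.7829·0.341/2.41×10^-6 = 1.11×10^5 → turbulent
ε/D = 0.45/341 = 0.00132
Haaland: f = 0.02285
h_f = f(L/D)V²/(2g) = 0.02285·(1830/0.341)·0.7829²/(2·9.81) = 3.831 m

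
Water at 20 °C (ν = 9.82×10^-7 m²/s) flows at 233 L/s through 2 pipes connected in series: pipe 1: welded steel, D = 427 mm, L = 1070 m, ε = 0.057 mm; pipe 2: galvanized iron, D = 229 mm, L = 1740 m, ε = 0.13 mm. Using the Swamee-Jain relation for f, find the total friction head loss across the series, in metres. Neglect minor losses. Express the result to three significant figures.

Pipe 1: V = 1.627 m/s, Re = 7.08×10^5, ε/D = 1.33×10^-4, f = 0.01436, h_1 = f(L/D)V²/2g = 4.856 m
Pipe 2: V = 5.657 m/s, Re = 1.32×10^6, ε/D = 5.68×10^-4, f = 0.01762, h_2 = f(L/D)V²/2g = 218.4 m
Series → Q common, losses add: H = Σh = 223.3 m

H ≈ 223 m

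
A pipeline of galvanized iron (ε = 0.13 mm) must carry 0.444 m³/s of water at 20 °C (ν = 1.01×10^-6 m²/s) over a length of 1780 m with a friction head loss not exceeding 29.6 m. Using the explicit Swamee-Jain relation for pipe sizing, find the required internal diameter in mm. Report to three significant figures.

Swamee-Jain (Type III): D = 0.66·[ε^1.25·(LQ²/(gh_f))^4.75 + ν·Q^9.4·(L/(gh_f))^5.2]^0.04
LQ²/(gh_f) = 1.208; L/(gh_f) = 6.130
Term 1 = ε^1.25·(…)^4.75 = 3.41×10^-5; Term 2 = ν·Q^9.4·(…)^5.2 = 6.09×10^-6
D = 0.66·(3.41×10^-5 + 6.09×10^-6)^0.04 = 0.4403 m = 440 mm
Check: V = 2.92 m/s, Re = 1.27×10^6, f = 0.01556, h_f = 27.3 m ≈ 29.6 m ✓

D ≈ 440 mm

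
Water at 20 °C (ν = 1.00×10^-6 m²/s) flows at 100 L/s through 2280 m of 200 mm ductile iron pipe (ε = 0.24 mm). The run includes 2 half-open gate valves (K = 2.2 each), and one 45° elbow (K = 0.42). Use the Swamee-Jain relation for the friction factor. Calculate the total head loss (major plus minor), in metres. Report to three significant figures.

H_L ≈ 126 m

V = 4Q/(πD²) = 3.183 m/s; V²/2g = 0.5164 m
Re = 6.37×10^5, ε/D = 0.00120 → f = 0.02106 (Swamee-Jain)
Major: h_f = f(L/D)·V²/2g = 0.02106·11400·0.5164 = 124.0 m
Minor: ΣK = 4.82; h_m = ΣK·V²/2g = 2.489 m
Total H_L = 124.0 + 2.489 = 126.5 m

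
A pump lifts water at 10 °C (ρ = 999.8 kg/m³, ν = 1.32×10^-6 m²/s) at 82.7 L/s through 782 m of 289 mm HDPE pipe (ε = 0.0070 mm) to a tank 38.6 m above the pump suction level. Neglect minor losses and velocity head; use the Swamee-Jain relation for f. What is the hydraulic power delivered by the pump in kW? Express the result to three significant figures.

V = 4Q/(πD²) = 1.261 m/s; Re = 2.76×10^5; ε/D = 2.42×10^-5; f = 0.01487
h_f = f(L/D)V²/2g = 3.259 m
Total head H = z + h_f = 38.6 + 3.259 = 41.86 m
P_hyd = ρgQH = 999.8·9.81·0.0827·41.86 = 33.95 kW

P_hyd ≈ 34.0 kW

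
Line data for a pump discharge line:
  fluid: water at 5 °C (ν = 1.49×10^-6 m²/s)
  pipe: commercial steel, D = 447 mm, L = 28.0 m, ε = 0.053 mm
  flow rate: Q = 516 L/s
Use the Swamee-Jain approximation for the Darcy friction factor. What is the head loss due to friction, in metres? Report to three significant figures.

h_f ≈ 0.476 m

V = 4Q/(πD²) = 4·0.516/(π·0.447²) = 3.288 m/s
Re = VD/ν = 3.288·0.447/1.49×10^-6 = 9.86×10^5 → turbulent
ε/D = 0.053/447 = 1.19×10^-4
Swamee-Jain: f = 0.01379
h_f = f(L/D)V²/(2g) = 0.01379·(28.0/0.447)·3.288²/(2·9.81) = 0.4759 m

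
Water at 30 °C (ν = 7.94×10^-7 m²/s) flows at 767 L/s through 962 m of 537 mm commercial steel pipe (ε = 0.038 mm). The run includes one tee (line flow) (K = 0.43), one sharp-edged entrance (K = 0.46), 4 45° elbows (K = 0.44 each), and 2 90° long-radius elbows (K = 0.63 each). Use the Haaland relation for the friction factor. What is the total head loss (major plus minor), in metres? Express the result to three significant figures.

V = 4Q/(πD²) = 3.387 m/s; V²/2g = 0.5845 m
Re = 2.29×10^6, ε/D = 7.08×10^-5 → f = 0.01208 (Haaland)
Major: h_f = f(L/D)·V²/2g = 0.01208·1791·0.5845 = 12.65 m
Minor: ΣK = 3.91; h_m = ΣK·V²/2g = 2.286 m
Total H_L = 12.65 + 2.286 = 14.93 m

H_L ≈ 14.9 m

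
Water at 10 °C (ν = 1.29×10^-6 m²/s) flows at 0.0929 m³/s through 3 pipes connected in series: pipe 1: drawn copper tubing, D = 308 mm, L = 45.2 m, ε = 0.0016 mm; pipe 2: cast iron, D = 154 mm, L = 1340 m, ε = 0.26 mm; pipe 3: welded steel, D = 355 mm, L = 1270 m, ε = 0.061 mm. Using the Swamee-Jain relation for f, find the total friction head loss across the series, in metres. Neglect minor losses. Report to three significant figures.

Pipe 1: V = 1.247 m/s, Re = 2.98×10^5, ε/D = 5.19×10^-6, f = 0.01446, h_1 = f(L/D)V²/2g = 0.1681 m
Pipe 2: V = 4.988 m/s, Re = 5.95×10^5, ε/D = 0.00169, f = 0.02285, h_2 = f(L/D)V²/2g = 252.1 m
Pipe 3: V = 0.9386 m/s, Re = 2.58×10^5, ε/D = 1.72×10^-4, f = 0.01637, h_3 = f(L/D)V²/2g = 2.630 m
Series → Q common, losses add: H = Σh = 254.9 m

H ≈ 255 m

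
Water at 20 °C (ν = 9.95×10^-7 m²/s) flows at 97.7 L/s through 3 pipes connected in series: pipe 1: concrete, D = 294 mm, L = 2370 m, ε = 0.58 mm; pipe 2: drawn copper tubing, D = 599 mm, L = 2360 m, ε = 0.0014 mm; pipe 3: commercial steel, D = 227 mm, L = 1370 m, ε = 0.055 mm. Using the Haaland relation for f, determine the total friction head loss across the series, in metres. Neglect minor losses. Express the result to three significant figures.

Pipe 1: V = 1.439 m/s, Re = 4.25×10^5, ε/D = 0.00197, f = 0.02376, h_1 = f(L/D)V²/2g = 20.22 m
Pipe 2: V = 0.3467 m/s, Re = 2.09×10^5, ε/D = 2.34×10^-6, f = 0.01538, h_2 = f(L/D)V²/2g = 0.3714 m
Pipe 3: V = 2.414 m/s, Re = 5.51×10^5, ε/D = 2.42×10^-4, f = 0.01556, h_3 = f(L/D)V²/2g = 27.90 m
Series → Q common, losses add: H = Σh = 48.49 m

H ≈ 48.5 m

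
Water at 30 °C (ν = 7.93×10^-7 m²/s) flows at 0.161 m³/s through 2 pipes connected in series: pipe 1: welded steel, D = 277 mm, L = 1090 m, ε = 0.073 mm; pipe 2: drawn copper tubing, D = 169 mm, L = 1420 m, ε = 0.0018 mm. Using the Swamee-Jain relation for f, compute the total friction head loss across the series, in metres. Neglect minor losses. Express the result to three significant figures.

H ≈ 268 m

Pipe 1: V = 2.672 m/s, Re = 9.33×10^5, ε/D = 2.64×10^-4, f = 0.01547, h_1 = f(L/D)V²/2g = 22.15 m
Pipe 2: V = 7.177 m/s, Re = 1.53×10^6, ε/D = 1.07×10^-5, f = 0.01116, h_2 = f(L/D)V²/2g = 246.1 m
Series → Q common, losses add: H = Σh = 268.3 m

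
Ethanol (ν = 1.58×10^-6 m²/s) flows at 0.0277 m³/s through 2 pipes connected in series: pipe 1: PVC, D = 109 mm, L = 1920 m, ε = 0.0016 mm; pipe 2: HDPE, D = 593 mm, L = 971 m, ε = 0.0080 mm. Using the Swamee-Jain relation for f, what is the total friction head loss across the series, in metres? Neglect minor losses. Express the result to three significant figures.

Pipe 1: V = 2.968 m/s, Re = 2.05×10^5, ε/D = 1.47×10^-5, f = 0.01560, h_1 = f(L/D)V²/2g = 123.4 m
Pipe 2: V = 0.1003 m/s, Re = 3.76×10^4, ε/D = 1.35×10^-5, f = 0.02220, h_2 = f(L/D)V²/2g = 0.01864 m
Series → Q common, losses add: H = Σh = 123.4 m

H ≈ 123 m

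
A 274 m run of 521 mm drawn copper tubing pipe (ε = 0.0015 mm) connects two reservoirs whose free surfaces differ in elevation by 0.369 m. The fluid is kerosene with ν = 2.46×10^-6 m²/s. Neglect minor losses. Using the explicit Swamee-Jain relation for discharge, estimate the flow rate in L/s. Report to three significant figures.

Q ≈ 200 L/s

Swamee-Jain (Type II): Q = -0.965·√(gD⁵h_f/L)·ln[ε/(3.7D) + √(3.17ν²L/(gD³h_f))]
√(gD⁵h_f/L) = √(9.81·0.521⁵·0.369/274) = 0.02252
ε/(3.7D) = 7.78×10^-7; √(3.17ν²L/(gD³h_f)) = 1.01×10^-4
Q = -0.965·0.02252·ln(1.021×10^-4) = 0.1997 m³/s
Check: V = 0.937 m/s, Re = 1.98×10^5, f = 0.01558, h_f = 0.367 m ≈ 0.369 m ✓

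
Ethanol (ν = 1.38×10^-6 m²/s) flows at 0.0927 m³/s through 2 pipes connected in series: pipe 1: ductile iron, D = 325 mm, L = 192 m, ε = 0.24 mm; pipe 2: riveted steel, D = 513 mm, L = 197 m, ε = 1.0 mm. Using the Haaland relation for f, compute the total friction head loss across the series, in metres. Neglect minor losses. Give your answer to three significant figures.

Pipe 1: V = 1.117 m/s, Re = 2.63×10^5, ε/D = 7.38×10^-4, f = 0.01947, h_1 = f(L/D)V²/2g = 0.7321 m
Pipe 2: V = 0.4485 m/s, Re = 1.67×10^5, ε/D = 0.00195, f = 0.02426, h_2 = f(L/D)V²/2g = 0.09550 m
Series → Q common, losses add: H = Σh = 0.8276 m

H ≈ 0.828 m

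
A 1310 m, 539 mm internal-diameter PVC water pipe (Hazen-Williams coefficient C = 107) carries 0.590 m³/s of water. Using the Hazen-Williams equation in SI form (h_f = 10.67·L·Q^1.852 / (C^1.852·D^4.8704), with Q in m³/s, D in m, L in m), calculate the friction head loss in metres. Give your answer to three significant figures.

h_f ≈ 18.6 m

h_f = 10.67·1310·0.590^1.852 / (107^1.852·0.539^4.8704) = 18.62 m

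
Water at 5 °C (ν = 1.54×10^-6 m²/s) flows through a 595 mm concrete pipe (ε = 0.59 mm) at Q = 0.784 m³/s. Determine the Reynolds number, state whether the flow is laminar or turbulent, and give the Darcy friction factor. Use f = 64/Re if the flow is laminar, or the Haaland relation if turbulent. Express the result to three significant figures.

Re ≈ 1.09×10^6; turbulent; f ≈ 0.0199

V = 4Q/(πD²) = 2.820 m/s
Re = VD/ν = 2.820·0.595/1.54×10^-6 = 1.09×10^6
Re > 4000 → turbulent; ε/D = 9.92×10^-4
Haaland: f = 0.01988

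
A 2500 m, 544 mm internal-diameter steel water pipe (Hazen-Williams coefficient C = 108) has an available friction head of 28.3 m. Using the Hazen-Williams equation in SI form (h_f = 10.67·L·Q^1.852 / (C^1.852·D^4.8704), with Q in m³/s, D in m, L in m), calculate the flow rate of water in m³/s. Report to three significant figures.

Rearranging: Q = [h_f·C^1.852·D^4.8704 / (10.67·L)]^(1/1.852)
Q = [28.3·108^1.852·0.544^4.8704 / (10.67·2500)]^0.540 = 0.5396 m³/s

Q ≈ 0.540 m³/s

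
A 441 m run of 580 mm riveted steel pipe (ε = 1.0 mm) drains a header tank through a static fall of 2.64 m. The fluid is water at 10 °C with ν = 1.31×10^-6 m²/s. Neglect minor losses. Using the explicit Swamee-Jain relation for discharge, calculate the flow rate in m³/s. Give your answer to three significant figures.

Swamee-Jain (Type II): Q = -0.965·√(gD⁵h_f/L)·ln[ε/(3.7D) + √(3.17ν²L/(gD³h_f))]
√(gD⁵h_f/L) = √(9.81·0.580⁵·2.64/441) = 0.06209
ε/(3.7D) = 4.66×10^-4; √(3.17ν²L/(gD³h_f)) = 2.18×10^-5
Q = -0.965·0.06209·ln(4.878×10^-4) = 0.4569 m³/s
Check: V = 1.73 m/s, Re = 7.66×10^5, f = 0.02288, h_f = 2.65 m ≈ 2.64 m ✓

Q ≈ 0.457 m³/s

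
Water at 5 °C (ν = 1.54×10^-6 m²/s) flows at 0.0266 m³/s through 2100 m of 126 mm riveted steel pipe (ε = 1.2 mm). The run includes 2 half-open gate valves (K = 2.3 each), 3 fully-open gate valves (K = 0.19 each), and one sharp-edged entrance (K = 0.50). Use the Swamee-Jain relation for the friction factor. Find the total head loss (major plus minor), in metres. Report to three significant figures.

H_L ≈ 148 m

V = 4Q/(πD²) = 2.133 m/s; V²/2g = 0.2320 m
Re = 1.75×10^5, ε/D = 0.00952 → f = 0.03781 (Swamee-Jain)
Major: h_f = f(L/D)·V²/2g = 0.03781·16667·0.2320 = 146.2 m
Minor: ΣK = 5.67; h_m = ΣK·V²/2g = 1.315 m
Total H_L = 146.2 + 1.315 = 147.5 m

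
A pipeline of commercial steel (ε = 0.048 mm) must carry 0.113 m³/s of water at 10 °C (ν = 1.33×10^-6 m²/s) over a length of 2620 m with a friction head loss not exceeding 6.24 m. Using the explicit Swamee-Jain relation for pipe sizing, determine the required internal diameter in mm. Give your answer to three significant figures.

D ≈ 375 mm

Swamee-Jain (Type III): D = 0.66·[ε^1.25·(LQ²/(gh_f))^4.75 + ν·Q^9.4·(L/(gh_f))^5.2]^0.04
LQ²/(gh_f) = 0.5465; L/(gh_f) = 42.80
Term 1 = ε^1.25·(…)^4.75 = 2.27×10^-7; Term 2 = ν·Q^9.4·(…)^5.2 = 5.09×10^-7
D = 0.66·(2.27×10^-7 + 5.09×10^-7)^0.04 = 0.3751 m = 375 mm
Check: V = 1.02 m/s, Re = 2.88×10^5, f = 0.01578, h_f = 5.87 m ≈ 6.24 m ✓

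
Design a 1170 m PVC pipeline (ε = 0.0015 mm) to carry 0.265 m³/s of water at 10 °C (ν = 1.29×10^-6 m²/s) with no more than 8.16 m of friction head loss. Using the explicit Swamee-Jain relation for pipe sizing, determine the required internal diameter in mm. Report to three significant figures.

Swamee-Jain (Type III): D = 0.66·[ε^1.25·(LQ²/(gh_f))^4.75 + ν·Q^9.4·(L/(gh_f))^5.2]^0.04
LQ²/(gh_f) = 1.026; L/(gh_f) = 14.62
Term 1 = ε^1.25·(…)^4.75 = 5.94×10^-8; Term 2 = ν·Q^9.4·(…)^5.2 = 5.57×10^-6
D = 0.66·(5.94×10^-8 + 5.57×10^-6)^0.04 = 0.4070 m = 407 mm
Check: V = 2.04 m/s, Re = 6.43×10^5, f = 0.01259, h_f = 7.66 m ≈ 8.16 m ✓

D ≈ 407 mm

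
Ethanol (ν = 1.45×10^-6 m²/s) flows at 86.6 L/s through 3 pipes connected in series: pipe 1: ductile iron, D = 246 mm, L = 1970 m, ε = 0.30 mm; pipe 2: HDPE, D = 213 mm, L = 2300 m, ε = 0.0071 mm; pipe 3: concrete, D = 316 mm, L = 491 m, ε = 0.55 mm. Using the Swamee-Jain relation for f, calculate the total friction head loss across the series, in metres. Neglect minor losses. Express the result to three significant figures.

Pipe 1: V = 1.822 m/s, Re = 3.09×10^5, ε/D = 0.00122, f = 0.02159, h_1 = f(L/D)V²/2g = 29.25 m
Pipe 2: V = 2.430 m/s, Re = 3.57×10^5, ε/D = 3.33×10^-5, f = 0.01434, h_2 = f(L/D)V²/2g = 46.61 m
Pipe 3: V = 1.104 m/s, Re = 2.41×10^5, ε/D = 0.00174, f = 0.02356, h_3 = f(L/D)V²/2g = 2.275 m
Series → Q common, losses add: H = Σh = 78.14 m

H ≈ 78.1 m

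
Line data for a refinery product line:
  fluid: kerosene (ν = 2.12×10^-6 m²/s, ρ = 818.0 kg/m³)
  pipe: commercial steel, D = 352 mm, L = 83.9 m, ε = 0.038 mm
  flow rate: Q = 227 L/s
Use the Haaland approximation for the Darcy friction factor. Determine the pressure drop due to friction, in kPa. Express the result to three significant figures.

Δp ≈ 7.85 kPa

V = 4Q/(πD²) = 4·0.227/(π·0.352²) = 2.333 m/s
Re = VD/ν = 2.333·0.352/2.12×10^-6 = 3.87×10^5 → turbulent
ε/D = 0.038/352 = 1.08×10^-4
Haaland: f = 0.01479
h_f = f(L/D)V²/(2g) = 0.01479·(83.9/0.352)·2.333²/(2·9.81) = 0.9779 m
Δp = ρg·h_f = 818.0·9.81·0.9779 = 7.847 kPa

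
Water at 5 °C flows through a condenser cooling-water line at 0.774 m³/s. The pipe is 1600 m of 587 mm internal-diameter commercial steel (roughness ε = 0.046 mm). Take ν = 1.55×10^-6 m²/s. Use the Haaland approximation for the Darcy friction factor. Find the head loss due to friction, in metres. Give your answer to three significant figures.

h_f ≈ 14.7 m

V = 4Q/(πD²) = 4·0.774/(π·0.587²) = 2.860 m/s
Re = VD/ν = 2.860·0.587/1.55×10^-6 = 1.08×10^6 → turbulent
ε/D = 0.046/587 = 7.84×10^-5
Haaland: f = 0.01290
h_f = f(L/D)V²/(2g) = 0.01290·(1600/0.587)·2.860²/(2·9.81) = 14.66 m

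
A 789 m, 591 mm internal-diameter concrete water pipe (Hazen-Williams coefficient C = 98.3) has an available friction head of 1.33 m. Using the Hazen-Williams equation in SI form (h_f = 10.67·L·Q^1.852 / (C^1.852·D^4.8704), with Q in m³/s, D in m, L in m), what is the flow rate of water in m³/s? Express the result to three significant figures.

Q ≈ 0.218 m³/s

Rearranging: Q = [h_f·C^1.852·D^4.8704 / (10.67·L)]^(1/1.852)
Q = [1.33·98.3^1.852·0.591^4.8704 / (10.67·789)]^0.540 = 0.2184 m³/s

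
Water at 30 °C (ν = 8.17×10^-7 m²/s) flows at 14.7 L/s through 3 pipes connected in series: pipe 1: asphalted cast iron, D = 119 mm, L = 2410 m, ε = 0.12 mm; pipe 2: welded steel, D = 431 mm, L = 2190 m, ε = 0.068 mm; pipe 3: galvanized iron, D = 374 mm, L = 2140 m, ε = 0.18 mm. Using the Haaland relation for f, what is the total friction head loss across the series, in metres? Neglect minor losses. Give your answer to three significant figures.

Pipe 1: V = 1.322 m/s, Re = 1.93×10^5, ε/D = 0.00101, f = 0.02099, h_1 = f(L/D)V²/2g = 37.85 m
Pipe 2: V = 0.1008 m/s, Re = 5.32×10^4, ε/D = 1.58×10^-4, f = 0.02091, h_2 = f(L/D)V²/2g = 0.05498 m
Pipe 3: V = 0.1338 m/s, Re = 6.13×10^4, ε/D = 4.81×10^-4, f = 0.02146, h_3 = f(L/D)V²/2g = 0.1121 m
Series → Q common, losses add: H = Σh = 38.01 m

H ≈ 38.0 m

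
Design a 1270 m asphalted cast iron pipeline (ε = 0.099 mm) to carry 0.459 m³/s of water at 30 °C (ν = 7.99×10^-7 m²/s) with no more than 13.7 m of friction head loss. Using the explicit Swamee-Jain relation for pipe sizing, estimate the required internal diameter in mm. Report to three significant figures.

Swamee-Jain (Type III): D = 0.66·[ε^1.25·(LQ²/(gh_f))^4.75 + ν·Q^9.4·(L/(gh_f))^5.2]^0.04
LQ²/(gh_f) = 1.991; L/(gh_f) = 9.450
Term 1 = ε^1.25·(…)^4.75 = 2.60×10^-4; Term 2 = ν·Q^9.4·(…)^5.2 = 6.25×10^-5
D = 0.66·(2.60×10^-4 + 6.25×10^-5)^0.04 = 0.4785 m = 479 mm
Check: V = 2.55 m/s, Re = 1.53×10^6, f = 0.01455, h_f = 12.8 m ≈ 13.7 m ✓

D ≈ 479 mm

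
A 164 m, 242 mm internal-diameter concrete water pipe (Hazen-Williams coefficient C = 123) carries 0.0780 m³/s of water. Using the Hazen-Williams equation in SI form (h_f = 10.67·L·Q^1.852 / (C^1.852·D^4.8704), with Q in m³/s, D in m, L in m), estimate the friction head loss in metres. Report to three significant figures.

h_f ≈ 2.10 m

h_f = 10.67·164·0.0780^1.852 / (123^1.852·0.242^4.8704) = 2.098 m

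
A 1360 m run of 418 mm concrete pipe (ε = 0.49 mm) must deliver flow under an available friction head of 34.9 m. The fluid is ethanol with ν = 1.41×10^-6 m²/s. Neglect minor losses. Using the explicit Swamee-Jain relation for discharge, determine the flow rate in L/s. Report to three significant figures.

Swamee-Jain (Type II): Q = -0.965·√(gD⁵h_f/L)·ln[ε/(3.7D) + √(3.17ν²L/(gD³h_f))]
√(gD⁵h_f/L) = √(9.81·0.418⁵·34.9/1360) = 0.05668
ε/(3.7D) = 3.17×10^-4; √(3.17ν²L/(gD³h_f)) = 1.85×10^-5
Q = -0.965·0.05668·ln(3.353×10^-4) = 0.4376 m³/s
Check: V = 3.19 m/s, Re = 9.45×10^5, f = 0.02079, h_f = 35.1 m ≈ 34.9 m ✓

Q ≈ 438 L/s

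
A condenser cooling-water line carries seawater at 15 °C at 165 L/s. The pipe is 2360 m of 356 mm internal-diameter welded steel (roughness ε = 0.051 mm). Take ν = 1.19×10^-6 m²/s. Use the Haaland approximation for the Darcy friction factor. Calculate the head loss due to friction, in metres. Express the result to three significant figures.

V = 4Q/(πD²) = 4·0.165/(π·0.356²) = 1.658 m/s
Re = VD/ν = 1.658·0.356/1.19×10^-6 = 4.96×10^5 → turbulent
ε/D = 0.051/356 = 1.43×10^-4
Haaland: f = 0.01474
h_f = f(L/D)V²/(2g) = 0.01474·(2360/0.356)·1.658²/(2·9.81) = 13.69 m

h_f ≈ 13.7 m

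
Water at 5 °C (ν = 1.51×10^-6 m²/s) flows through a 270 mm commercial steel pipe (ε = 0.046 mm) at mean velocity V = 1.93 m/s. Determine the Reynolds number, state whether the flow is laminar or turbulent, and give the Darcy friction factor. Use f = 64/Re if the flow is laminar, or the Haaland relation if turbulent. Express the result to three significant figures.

Re = VD/ν = 1.930·0.270/1.51×10^-6 = 3.45×10^5
Re > 4000 → turbulent; ε/D = 1.70×10^-4
Haaland: f = 0.01557

Re ≈ 3.45×10^5; turbulent; f ≈ 0.0156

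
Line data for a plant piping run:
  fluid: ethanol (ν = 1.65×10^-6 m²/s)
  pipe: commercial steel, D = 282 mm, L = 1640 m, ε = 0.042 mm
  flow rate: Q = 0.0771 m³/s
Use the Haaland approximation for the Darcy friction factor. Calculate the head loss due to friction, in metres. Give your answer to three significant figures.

V = 4Q/(πD²) = 4·0.0771/(π·0.282²) = 1.234 m/s
Re = VD/ν = 1.234·0.282/1.65×10^-6 = 2.11×10^5 → turbulent
ε/D = 0.042/282 = 1.49×10^-4
Haaland: f = 0.01640
h_f = f(L/D)V²/(2g) = 0.01640·(1640/0.282)·1.234²/(2·9.81) = 7.408 m

h_f ≈ 7.41 m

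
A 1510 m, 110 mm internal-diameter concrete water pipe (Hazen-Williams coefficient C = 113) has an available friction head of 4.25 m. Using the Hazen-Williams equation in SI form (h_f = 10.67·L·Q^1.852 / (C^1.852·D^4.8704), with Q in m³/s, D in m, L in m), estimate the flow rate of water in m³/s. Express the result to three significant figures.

Q ≈ 0.00398 m³/s

Rearranging: Q = [h_f·C^1.852·D^4.8704 / (10.67·L)]^(1/1.852)
Q = [4.25·113^1.852·0.110^4.8704 / (10.67·1510)]^0.540 = 0.003979 m³/s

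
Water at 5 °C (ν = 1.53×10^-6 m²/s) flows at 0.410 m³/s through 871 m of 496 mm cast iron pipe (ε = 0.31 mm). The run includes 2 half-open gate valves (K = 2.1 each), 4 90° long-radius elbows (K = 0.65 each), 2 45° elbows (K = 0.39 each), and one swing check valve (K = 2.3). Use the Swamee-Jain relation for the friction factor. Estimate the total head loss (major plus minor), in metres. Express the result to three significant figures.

H_L ≈ 9.64 m

V = 4Q/(πD²) = 2.122 m/s; V²/2g = 0.2295 m
Re = 6.88×10^5, ε/D = 6.25×10^-4 → f = 0.01829 (Swamee-Jain)
Major: h_f = f(L/D)·V²/2g = 0.01829·1756·0.2295 = 7.371 m
Minor: ΣK = 9.88; h_m = ΣK·V²/2g = 2.267 m
Total H_L = 7.371 + 2.267 = 9.639 m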